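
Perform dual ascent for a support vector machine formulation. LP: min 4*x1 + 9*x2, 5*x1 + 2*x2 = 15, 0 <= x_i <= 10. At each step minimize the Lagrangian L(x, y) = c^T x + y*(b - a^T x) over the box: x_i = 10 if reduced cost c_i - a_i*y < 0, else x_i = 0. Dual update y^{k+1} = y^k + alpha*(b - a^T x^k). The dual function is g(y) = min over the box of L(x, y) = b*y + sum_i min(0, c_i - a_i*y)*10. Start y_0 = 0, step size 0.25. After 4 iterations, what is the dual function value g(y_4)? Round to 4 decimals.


Dual ascent for LP: min 4*x1 + 9*x2, 5*x1 + 2*x2 = 15, 0 <= x_i <= 10
Step 1: y^k = 0.0, reduced costs: (4.0, 9.0)
  x^k = (0.0, 0.0), subgradient = b - a^T x = 15.0
  y^{k+1} = 0.0 + 0.25*15.0 = 3.75
Step 2: y^k = 3.75, reduced costs: (-14.75, 1.5)
  x^k = (10.0, 0.0), subgradient = b - a^T x = -35.0
  y^{k+1} = 3.75 + 0.25*-35.0 = -5.0
Step 3: y^k = -5.0, reduced costs: (29.0, 19.0)
  x^k = (0.0, 0.0), subgradient = b - a^T x = 15.0
  y^{k+1} = -5.0 + 0.25*15.0 = -1.25
Step 4: y^k = -1.25, reduced costs: (10.25, 11.5)
  x^k = (0.0, 0.0), subgradient = b - a^T x = 15.0
  y^{k+1} = -1.25 + 0.25*15.0 = 2.5
Dual objective at y_4 = 2.5: reduced costs (-8.5, 4.0), box minimizer x = (10.0, 0.0)
g(y_4) = b*y + (c1 - a1*y)*x1 + (c2 - a2*y)*x2 = 15*2.5 + (-8.5)*10.0 + 4.0*0.0 = 37.5 - 85.0 + 0.0 = -47.5


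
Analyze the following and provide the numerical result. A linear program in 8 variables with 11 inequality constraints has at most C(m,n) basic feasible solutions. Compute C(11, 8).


Each vertex corresponds to some choice of n active constraints out of m, so the number of vertices is at most C(m, n) = m! / (n!(m-n)!).
m = 11, n = 8
Numerator: 11 * 10 * 9 * 8 * 7 * 6 * 5 * 4
Denominator: 8! = 40320
C(11, 8) = 165


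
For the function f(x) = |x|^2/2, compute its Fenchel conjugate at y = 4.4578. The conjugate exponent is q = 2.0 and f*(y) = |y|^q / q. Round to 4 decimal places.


The conjugate exponent q satisfies 1/p + 1/q = 1.
p = 2, so q = 2/(2 - 1) = 2.0
|y|^q = 4.4578^2.0 = 19.872
f*(4.4578) = 19.872 / 2.0 = 9.936


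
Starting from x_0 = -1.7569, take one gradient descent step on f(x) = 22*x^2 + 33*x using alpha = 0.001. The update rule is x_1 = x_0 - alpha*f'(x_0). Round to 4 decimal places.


We compute the gradient at x_0 and apply the update.
f'(x) = 44*x + 33
f'(-1.7569) = 44*-1.7569 + 33 = -44.3036
x_1 = -1.7569 - 0.001*-44.3036 = -1.7126


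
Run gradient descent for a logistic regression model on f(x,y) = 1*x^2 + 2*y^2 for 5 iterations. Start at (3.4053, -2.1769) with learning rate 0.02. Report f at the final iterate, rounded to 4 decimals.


Gradient descent on f(x,y) = 1*x^2 + 2*y^2.
Starting point: (3.4053, -2.1769), alpha = 0.02
Step 1: grad_x = 2*1*3.4053 = 6.8106, grad_y = 2*2*-2.1769 = -8.7076
  x_1 = 3.4053 - 0.02*6.8106 = 3.2691
  y_1 = -2.1769 - 0.02*-8.7076 = -2.0027
Step 2: grad_x = 2*1*3.2691 = 6.5382, grad_y = 2*2*-2.0027 = -8.011
  x_2 = 3.2691 - 0.02*6.5382 = 3.1383
  y_2 = -2.0027 - 0.02*-8.011 = -1.8425
Step 3: grad_x = 2*1*3.1383 = 6.2766, grad_y = 2*2*-1.8425 = -7.3701
  x_3 = 3.1383 - 0.02*6.2766 = 3.0128
  y_3 = -1.8425 - 0.02*-7.3701 = -1.6951
Step 4: grad_x = 2*1*3.0128 = 6.0256, grad_y = 2*2*-1.6951 = -6.7805
  x_4 = 3.0128 - 0.02*6.0256 = 2.8923
  y_4 = -1.6951 - 0.02*-6.7805 = -1.5595
Step 5: grad_x = 2*1*2.8923 = 5.7846, grad_y = 2*2*-1.5595 = -6.2381
  x_5 = 2.8923 - 0.02*5.7846 = 2.7766
  y_5 = -1.5595 - 0.02*-6.2381 = -1.4348
f(2.7766, -1.4348) = 1*2.7766^2 + 2*(-1.4348)^2 = 11.8265


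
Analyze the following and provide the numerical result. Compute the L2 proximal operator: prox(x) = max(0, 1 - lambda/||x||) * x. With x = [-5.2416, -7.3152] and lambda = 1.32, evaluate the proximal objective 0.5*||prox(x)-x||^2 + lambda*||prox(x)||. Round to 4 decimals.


Step 1: Compute ||x||.
||x|| = 8.9993
Step 2: Compute scaling factor.
scale = max(0, 1 - 1.32/8.9993) = 0.8533
Step 3: prox(x) = [-4.4728, -6.2422]
||prox(x)|| = 7.6793
Step 4: Proximal objective.
0.5*||prox-x||^2 = 0.8712
lambda*||prox|| = 10.1367
Total = 11.0078


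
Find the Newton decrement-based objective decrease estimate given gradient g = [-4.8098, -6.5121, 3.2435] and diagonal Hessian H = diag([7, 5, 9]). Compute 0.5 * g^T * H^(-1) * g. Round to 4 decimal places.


Step 1: H is diagonal, so H^(-1) * g = [-0.6871, -1.3024, 0.3604].
Step 2: g^T H^(-1) g = sum_i g_i^2 / H_ii
  = (-4.8098)^2/7 + (-6.5121)^2/5 + (3.2435)^2/9
  = 3.3049 + 8.4815 + 1.1689 = 12.9553
Step 3: Objective decrease = 0.5 * g^T H^(-1) g = 6.4776


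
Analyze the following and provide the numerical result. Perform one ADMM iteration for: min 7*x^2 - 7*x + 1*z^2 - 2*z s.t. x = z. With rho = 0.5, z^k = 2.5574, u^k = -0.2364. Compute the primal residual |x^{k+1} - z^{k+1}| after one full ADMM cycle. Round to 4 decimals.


ADMM iteration with rho = 0.5, z^k = 2.5574, u^k = -0.2364
Step 1: x-update.
Minimize 7*x^2 - 7*x + (0.5/2)*(x - 2.5574 - 0.2364)^2
FOC: (2*7 + 0.5)*x = 7 + 0.5*(2.5574 + 0.2364)
x^{k+1} = 0.5791
Step 2: z-update.
Minimize 1*z^2 - 2*z + (0.5/2)*(0.5791 - z - 0.2364)^2
FOC: (2*1 + 0.5)*z = 2 + 0.5*(0.5791 - 0.2364)
z^{k+1} = 0.8685
Step 3: u-update.
u^{k+1} = -0.2364 + 0.5791 - 0.8685 = -0.5258
Step 4: Primal residual = |0.5791 - 0.8685| = 0.2894


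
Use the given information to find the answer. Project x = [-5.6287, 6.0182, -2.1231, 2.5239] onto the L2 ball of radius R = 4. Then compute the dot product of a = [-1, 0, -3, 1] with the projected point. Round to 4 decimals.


Step 1: Compute ||x|| (intermediates to 6 decimals).
||x|| = sqrt((-5.6287)^2 + 6.0182^2 + (-2.1231)^2 + 2.5239^2) = 8.875732
Step 2: Project.
Since ||x|| > R, scale = R/||x|| = 4/8.875732 = 0.450667, proj(x) = scale * x
proj(x) = [-2.536669, 2.712204, -0.956811, 1.137438]
Step 3: Dot product.
a^T * proj(x) = -1*(-2.536669) + 0*2.712204 - 3*(-0.956811) + 1*1.137438 = 6.5445


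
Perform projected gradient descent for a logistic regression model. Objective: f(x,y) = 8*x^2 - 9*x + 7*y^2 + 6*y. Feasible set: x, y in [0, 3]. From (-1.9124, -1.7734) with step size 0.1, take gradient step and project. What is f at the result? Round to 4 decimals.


Step 1: Compute gradient at (-1.9124, -1.7734).
grad_x = 2*8*-1.9124 - 9 = -39.5984
grad_y = 2*7*-1.7734 + 6 = -18.8276
Step 2: Gradient step.
x_raw = -1.9124 - 0.1*-39.5984 = 2.0474
y_raw = -1.7734 - 0.1*-18.8276 = 0.1094
Step 3: Project onto [0, 3].
x_proj = clip(2.0474) = 2.0474
y_proj = clip(0.1094) = 0.1094
Step 4: Evaluate f.
f(2.0474, 0.1094) = 15.849


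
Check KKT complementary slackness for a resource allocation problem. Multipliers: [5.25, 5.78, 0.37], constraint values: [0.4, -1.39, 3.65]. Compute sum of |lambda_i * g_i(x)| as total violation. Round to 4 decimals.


KKT complementary slackness check:
lambda_1 * g_1 = 5.25 * 0.4 = 2.1
lambda_2 * g_2 = 5.78 * -1.39 = -8.0342
lambda_3 * g_3 = 0.37 * 3.65 = 1.3505
Total violation = 2.1 + 8.0342 + 1.3505 = 11.4847


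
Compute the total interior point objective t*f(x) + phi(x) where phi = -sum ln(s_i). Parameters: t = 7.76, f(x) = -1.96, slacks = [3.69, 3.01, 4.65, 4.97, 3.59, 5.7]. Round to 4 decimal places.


Step 1: Compute log-barrier.
ln values: [1.3056, 1.1019, 1.5369, 1.6034, 1.2782, 1.7405]
phi = -(1.3056 + 1.1019 + 1.5369 + 1.6034 + 1.2782 + 1.7405) = -8.5665
Step 2: Compute augmented objective.
t*f(x) = 7.76*-1.96 = -15.2096
Total = -15.2096 - 8.5665 = -23.7761


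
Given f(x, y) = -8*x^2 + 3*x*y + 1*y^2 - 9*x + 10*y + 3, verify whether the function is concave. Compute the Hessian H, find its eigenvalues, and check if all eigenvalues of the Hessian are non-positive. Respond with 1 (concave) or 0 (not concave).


The Hessian of f(x,y) = -8*x^2 + 3*x*y + 1*y^2 - 9*x + 10*y + 3 is:
H = [[-16, 3], [3, 2]]
Trace = -16 + 2 = -14
Determinant = -16*2 - (3)^2 = -41
Discriminant = (-14)^2 - 4*-41 = 360.0
Eigenvalues: lambda_1 = -16.4868, lambda_2 = 2.4868
The function is not concave.

0


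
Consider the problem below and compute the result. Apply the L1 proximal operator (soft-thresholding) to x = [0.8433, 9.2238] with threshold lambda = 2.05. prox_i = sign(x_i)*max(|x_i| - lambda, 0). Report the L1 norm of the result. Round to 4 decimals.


Soft-thresholding with lambda = 2.05:
prox(0.8433) = sign(0.8433)*max(|0.8433| - 2.05, 0) = 0.0
prox(9.2238) = sign(9.2238)*max(|9.2238| - 2.05, 0) = 7.1738
prox(x) = [0.0, 7.1738]
||prox(x)||_1 = 0.0 + 7.1738 = 7.1738


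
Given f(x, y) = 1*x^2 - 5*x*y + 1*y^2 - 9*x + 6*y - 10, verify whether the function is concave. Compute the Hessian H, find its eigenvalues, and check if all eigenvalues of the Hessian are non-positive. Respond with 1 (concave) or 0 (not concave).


The Hessian of f(x,y) = 1*x^2 - 5*x*y + 1*y^2 - 9*x + 6*y - 10 is:
H = [[2, -5], [-5, 2]]
Trace = 2 + 2 = 4
Determinant = 2*2 - (-5)^2 = -21
Discriminant = (4)^2 - 4*-21 = 100.0
Eigenvalues: lambda_1 = -3.0, lambda_2 = 7.0
The function is not concave.

0


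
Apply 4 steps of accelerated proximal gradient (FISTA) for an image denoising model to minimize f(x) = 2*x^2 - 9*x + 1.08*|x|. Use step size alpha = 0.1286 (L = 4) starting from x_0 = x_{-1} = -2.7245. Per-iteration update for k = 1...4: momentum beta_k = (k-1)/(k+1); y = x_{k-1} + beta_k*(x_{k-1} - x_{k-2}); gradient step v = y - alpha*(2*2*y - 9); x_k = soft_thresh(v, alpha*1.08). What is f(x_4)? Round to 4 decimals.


FISTA on f(x) = 2*x^2 - 9*x + 1.08*|x|
L = 4, alpha = 0.1286
Iteration 1: beta = 0.0, y = -2.7245 + 0.0*(-2.7245 + 2.7245) = -2.7245
  grad(y) = -19.898, v = y - alpha*grad = -0.1656
  prox(v) = soft_thresh(-0.1656, 0.1389) = -0.0267
Iteration 2: beta = 0.3333, y = -0.0267 + 0.3333*(-0.0267 + 2.7245) = 0.8725
  grad(y) = -5.5099, v = y - alpha*grad = 1.5811
  prox(v) = soft_thresh(1.5811, 0.1389) = 1.4422
Iteration 3: beta = 0.5, y = 1.4422 + 0.5*(1.4422 + 0.0267) = 2.1767
  grad(y) = -0.2933, v = y - alpha*grad = 2.2144
  prox(v) = soft_thresh(2.2144, 0.1389) = 2.0755
Iteration 4: beta = 0.6, y = 2.0755 + 0.6*(2.0755 - 1.4422) = 2.4555
  grad(y) = 0.8219, v = y - alpha*grad = 2.3498
  prox(v) = soft_thresh(2.3498, 0.1389) = 2.2109
f(x_4) = 2*2.2109^2 - 9*2.2109 + 1.08*|2.2109| = -7.7342


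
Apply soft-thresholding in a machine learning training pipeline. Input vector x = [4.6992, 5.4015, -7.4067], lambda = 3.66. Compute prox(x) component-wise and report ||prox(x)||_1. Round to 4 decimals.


Soft-thresholding with lambda = 3.66:
prox(4.6992) = sign(4.6992)*max(|4.6992| - 3.66, 0) = 1.0392
prox(5.4015) = sign(5.4015)*max(|5.4015| - 3.66, 0) = 1.7415
prox(-7.4067) = sign(-7.4067)*max(|-7.4067| - 3.66, 0) = -3.7467
prox(x) = [1.0392, 1.7415, -3.7467]
||prox(x)||_1 = 1.0392 + 1.7415 + 3.7467 = 6.5274


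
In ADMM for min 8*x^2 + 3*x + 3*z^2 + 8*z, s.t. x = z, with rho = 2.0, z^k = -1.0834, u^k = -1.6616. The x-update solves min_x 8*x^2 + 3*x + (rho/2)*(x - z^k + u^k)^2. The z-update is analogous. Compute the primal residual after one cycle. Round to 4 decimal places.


ADMM iteration with rho = 2.0, z^k = -1.0834, u^k = -1.6616
Step 1: x-update.
Minimize 8*x^2 + 3*x + (2.0/2)*(x + 1.0834 - 1.6616)^2
FOC: (2*8 + 2.0)*x = -3 + 2.0*(-1.0834 + 1.6616)
x^{k+1} = -0.1024
Step 2: z-update.
Minimize 3*z^2 + 8*z + (2.0/2)*(-0.1024 - z - 1.6616)^2
FOC: (2*3 + 2.0)*z = -8 + 2.0*(-0.1024 - 1.6616)
z^{k+1} = -1.441
Step 3: u-update.
u^{k+1} = -1.6616 - 0.1024 + 1.441 = -0.323
Step 4: Primal residual = |-0.1024 + 1.441| = 1.3386


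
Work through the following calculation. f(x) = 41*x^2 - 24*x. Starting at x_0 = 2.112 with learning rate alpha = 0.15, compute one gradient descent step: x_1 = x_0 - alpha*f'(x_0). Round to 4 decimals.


We compute the gradient at x_0 and apply the update.
f'(x) = 82*x - 24
f'(2.112) = 82*2.112 - 24 = 149.184
x_1 = 2.112 - 0.15*149.184 = -20.2656


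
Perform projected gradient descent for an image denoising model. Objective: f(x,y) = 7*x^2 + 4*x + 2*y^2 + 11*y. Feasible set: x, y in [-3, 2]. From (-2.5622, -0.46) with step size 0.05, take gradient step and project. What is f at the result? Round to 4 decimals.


Step 1: Compute gradient at (-2.5622, -0.46).
grad_x = 2*7*-2.5622 + 4 = -31.8708
grad_y = 2*2*-0.46 + 11 = 9.16
Step 2: Gradient step.
x_raw = -2.5622 - 0.05*-31.8708 = -0.9687
y_raw = -0.46 - 0.05*9.16 = -0.918
Step 3: Project onto [-3, 2].
x_proj = clip(-0.9687) = -0.9687
y_proj = clip(-0.918) = -0.918
Step 4: Evaluate f.
f(-0.9687, -0.918) = -5.7191


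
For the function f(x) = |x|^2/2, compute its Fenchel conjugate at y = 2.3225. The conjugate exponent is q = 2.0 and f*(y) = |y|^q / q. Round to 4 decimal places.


The conjugate exponent q satisfies 1/p + 1/q = 1.
p = 2, so q = 2/(2 - 1) = 2.0
|y|^q = 2.3225^2.0 = 5.394
f*(2.3225) = 5.394 / 2.0 = 2.697


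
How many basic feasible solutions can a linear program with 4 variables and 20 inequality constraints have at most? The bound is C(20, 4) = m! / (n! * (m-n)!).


Each vertex corresponds to some choice of n active constraints out of m, so the number of vertices is at most C(m, n) = m! / (n!(m-n)!).
m = 20, n = 4
Numerator: 20 * 19 * 18 * 17
Denominator: 4! = 24
C(20, 4) = 4845


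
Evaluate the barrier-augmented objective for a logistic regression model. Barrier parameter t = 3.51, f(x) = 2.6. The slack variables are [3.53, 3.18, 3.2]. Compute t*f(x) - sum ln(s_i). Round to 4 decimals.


Step 1: Compute log-barrier.
ln values: [1.2613, 1.1569, 1.1632]
phi = -(1.2613 + 1.1569 + 1.1632) = -3.5813
Step 2: Compute augmented objective.
t*f(x) = 3.51*2.6 = 9.126
Total = 9.126 - 3.5813 = 5.5447


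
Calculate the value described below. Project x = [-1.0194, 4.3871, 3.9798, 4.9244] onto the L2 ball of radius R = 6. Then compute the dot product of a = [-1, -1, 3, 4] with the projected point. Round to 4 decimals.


Step 1: Compute ||x|| (intermediates to 6 decimals).
||x|| = sqrt((-1.0194)^2 + 4.3871^2 + 3.9798^2 + 4.9244^2) = 7.770093
Step 2: Project.
Since ||x|| > R, scale = R/||x|| = 6/7.770093 = 0.772192, proj(x) = scale * x
proj(x) = [-0.787173, 3.387684, 3.07317, 3.802582]
Step 3: Dot product.
a^T * proj(x) = -1*(-0.787173) - 1*3.387684 + 3*3.07317 + 4*3.802582 = 21.8293


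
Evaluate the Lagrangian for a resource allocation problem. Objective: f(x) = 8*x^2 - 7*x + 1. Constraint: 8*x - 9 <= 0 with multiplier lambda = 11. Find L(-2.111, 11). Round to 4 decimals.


Step 1: Evaluate f(x).
f(-2.111) = 8*(-2.111)^2 - 7*(-2.111) + 1 = 51.4276
Step 2: Evaluate g(x).
g(-2.111) = 8*-2.111 - 9 = -25.888
Step 3: Compute Lagrangian.
L = 51.4276 + 11*-25.888 = -233.3404


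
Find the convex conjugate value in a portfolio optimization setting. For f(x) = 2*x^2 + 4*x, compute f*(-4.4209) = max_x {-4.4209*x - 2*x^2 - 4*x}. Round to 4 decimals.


f*(y) = sup_x {y*x - a*x^2 - b*x} = sup_x {(y-b)*x - a*x^2}
FOC: (y - b) - 2a*x = 0 => x* = (y - b)/(2a)
x* = (-4.4209 - 4)/(2*2) = -2.1052
f*(-4.4209) = (y-b)^2/(4a) = (-4.4209 - 4)^2/(4*2)
= 70.9116/8 = 8.8639


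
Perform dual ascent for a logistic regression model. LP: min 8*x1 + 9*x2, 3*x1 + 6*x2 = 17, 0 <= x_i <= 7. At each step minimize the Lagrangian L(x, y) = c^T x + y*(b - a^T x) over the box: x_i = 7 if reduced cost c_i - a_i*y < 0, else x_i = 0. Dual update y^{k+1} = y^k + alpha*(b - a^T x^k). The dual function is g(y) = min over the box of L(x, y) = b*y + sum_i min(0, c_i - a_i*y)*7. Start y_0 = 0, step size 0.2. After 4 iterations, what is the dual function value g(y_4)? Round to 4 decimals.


Dual ascent for LP: min 8*x1 + 9*x2, 3*x1 + 6*x2 = 17, 0 <= x_i <= 7
Step 1: y^k = 0.0, reduced costs: (8.0, 9.0)
  x^k = (0.0, 0.0), subgradient = b - a^T x = 17.0
  y^{k+1} = 0.0 + 0.2*17.0 = 3.4
Step 2: y^k = 3.4, reduced costs: (-2.2, -11.4)
  x^k = (7.0, 7.0), subgradient = b - a^T x = -46.0
  y^{k+1} = 3.4 + 0.2*-46.0 = -5.8
Step 3: y^k = -5.8, reduced costs: (25.4, 43.8)
  x^k = (0.0, 0.0), subgradient = b - a^T x = 17.0
  y^{k+1} = -5.8 + 0.2*17.0 = -2.4
Step 4: y^k = -2.4, reduced costs: (15.2, 23.4)
  x^k = (0.0, 0.0), subgradient = b - a^T x = 17.0
  y^{k+1} = -2.4 + 0.2*17.0 = 1.0
Dual objective at y_4 = 1.0: reduced costs (5.0, 3.0), box minimizer x = (0.0, 0.0)
g(y_4) = b*y + (c1 - a1*y)*x1 + (c2 - a2*y)*x2 = 17*1.0 + 5.0*0.0 + 3.0*0.0 = 17.0 + 0.0 + 0.0 = 17.0


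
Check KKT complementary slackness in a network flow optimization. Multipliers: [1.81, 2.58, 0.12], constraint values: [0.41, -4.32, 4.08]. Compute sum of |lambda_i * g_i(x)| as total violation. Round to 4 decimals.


KKT complementary slackness check:
lambda_1 * g_1 = 1.81 * 0.41 = 0.7421
lambda_2 * g_2 = 2.58 * -4.32 = -11.1456
lambda_3 * g_3 = 0.12 * 4.08 = 0.4896
Total violation = 0.7421 + 11.1456 + 0.4896 = 12.3773


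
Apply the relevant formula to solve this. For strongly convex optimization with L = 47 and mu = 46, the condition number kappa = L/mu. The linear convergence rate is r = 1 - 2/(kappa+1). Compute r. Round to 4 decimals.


Step 1: Compute the condition number.
kappa = L/mu = 47/46 = 1.0217
Step 2: Compute the convergence rate.
r = 1 - 2/(kappa + 1) = 1 - 2*mu/(L + mu) = (L - mu)/(L + mu) = 1/93 = 0.0108


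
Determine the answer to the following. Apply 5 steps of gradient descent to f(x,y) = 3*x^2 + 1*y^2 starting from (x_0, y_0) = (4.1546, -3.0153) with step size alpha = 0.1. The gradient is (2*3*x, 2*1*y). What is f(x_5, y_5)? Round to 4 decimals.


Gradient descent on f(x,y) = 3*x^2 + 1*y^2.
Starting point: (4.1546, -3.0153), alpha = 0.1
Step 1: grad_x = 2*3*4.1546 = 24.9276, grad_y = 2*1*-3.0153 = -6.0306
  x_1 = 4.1546 - 0.1*24.9276 = 1.6618
  y_1 = -3.0153 - 0.1*-6.0306 = -2.4122
Step 2: grad_x = 2*3*1.6618 = 9.971, grad_y = 2*1*-2.4122 = -4.8245
  x_2 = 1.6618 - 0.1*9.971 = 0.6647
  y_2 = -2.4122 - 0.1*-4.8245 = -1.9298
Step 3: grad_x = 2*3*0.6647 = 3.9884, grad_y = 2*1*-1.9298 = -3.8596
  x_3 = 0.6647 - 0.1*3.9884 = 0.2659
  y_3 = -1.9298 - 0.1*-3.8596 = -1.5438
Step 4: grad_x = 2*3*0.2659 = 1.5954, grad_y = 2*1*-1.5438 = -3.0877
  x_4 = 0.2659 - 0.1*1.5954 = 0.1064
  y_4 = -1.5438 - 0.1*-3.0877 = -1.2351
Step 5: grad_x = 2*3*0.1064 = 0.6381, grad_y = 2*1*-1.2351 = -2.4701
  x_5 = 0.1064 - 0.1*0.6381 = 0.0425
  y_5 = -1.2351 - 0.1*-2.4701 = -0.9881
f(0.0425, -0.9881) = 3*0.0425^2 + 1*(-0.9881)^2 = 0.9817


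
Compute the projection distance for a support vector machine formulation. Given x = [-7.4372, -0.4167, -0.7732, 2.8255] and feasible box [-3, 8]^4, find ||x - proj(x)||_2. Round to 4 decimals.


Project each component onto [-3, 8].
clip(-7.4372) = -3.0, clip(-0.4167) = -0.4167, clip(-0.7732) = -0.7732, clip(2.8255) = 2.8255
Projection = [-3.0, -0.4167, -0.7732, 2.8255]
Squared diffs: [19.6887, 0.0, 0.0, 0.0]
Distance = sqrt(19.6887) = 4.4372


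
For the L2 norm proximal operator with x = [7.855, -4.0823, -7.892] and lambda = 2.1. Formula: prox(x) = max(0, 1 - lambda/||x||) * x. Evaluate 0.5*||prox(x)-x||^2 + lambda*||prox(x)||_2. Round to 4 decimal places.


Step 1: Compute ||x||.
||x|| = 11.8596
Step 2: Compute scaling factor.
scale = max(0, 1 - 2.1/11.8596) = 0.8229
Step 3: prox(x) = [6.4641, -3.3594, -6.4945]
||prox(x)|| = 9.7596
Step 4: Proximal objective.
0.5*||prox-x||^2 = 2.205
lambda*||prox|| = 20.4952
Total = 22.7001


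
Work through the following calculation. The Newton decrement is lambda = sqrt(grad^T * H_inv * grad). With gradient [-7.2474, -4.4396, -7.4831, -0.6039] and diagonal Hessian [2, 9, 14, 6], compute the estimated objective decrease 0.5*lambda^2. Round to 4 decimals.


Step 1: H is diagonal, so H^(-1) * g = [-3.6237, -0.4933, -0.5345, -0.1007].
Step 2: g^T H^(-1) g = sum_i g_i^2 / H_ii
  = (-7.2474)^2/2 + (-4.4396)^2/9 + (-7.4831)^2/14 + (-0.6039)^2/6
  = 26.2624 + 2.19 + 3.9998 + 0.0608 = 32.513
Step 3: Objective decrease = 0.5 * g^T H^(-1) g = 16.2565


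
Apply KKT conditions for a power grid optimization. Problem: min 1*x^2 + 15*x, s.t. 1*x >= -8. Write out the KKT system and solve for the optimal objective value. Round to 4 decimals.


Step 1: Try lambda = 0 (constraint inactive).
Stationarity: 2*1*x + 15 = 0
x* = -15/(2*1) = -7.5
Check constraint: 1*-7.5 = -7.5 >= -8 -- satisfied.
Step 2: Compute optimal value.
f(x*) = 1*(-7.5)^2 + 15*(-7.5) = -56.25


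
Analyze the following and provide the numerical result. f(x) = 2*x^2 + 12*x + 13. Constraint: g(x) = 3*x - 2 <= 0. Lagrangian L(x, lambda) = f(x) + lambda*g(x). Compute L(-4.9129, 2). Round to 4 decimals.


Step 1: Evaluate f(x).
f(-4.9129) = 2*(-4.9129)^2 + 12*(-4.9129) + 13 = 2.3184
Step 2: Evaluate g(x).
g(-4.9129) = 3*-4.9129 - 2 = -16.7387
Step 3: Compute Lagrangian.
L = 2.3184 + 2*-16.7387 = -31.159


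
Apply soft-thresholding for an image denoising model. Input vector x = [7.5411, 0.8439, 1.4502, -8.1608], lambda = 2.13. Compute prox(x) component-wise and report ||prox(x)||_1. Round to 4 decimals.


Soft-thresholding with lambda = 2.13:
prox(7.5411) = sign(7.5411)*max(|7.5411| - 2.13, 0) = 5.4111
prox(0.8439) = sign(0.8439)*max(|0.8439| - 2.13, 0) = 0.0
prox(1.4502) = sign(1.4502)*max(|1.4502| - 2.13, 0) = 0.0
prox(-8.1608) = sign(-8.1608)*max(|-8.1608| - 2.13, 0) = -6.0308
prox(x) = [5.4111, 0.0, 0.0, -6.0308]
||prox(x)||_1 = 5.4111 + 0.0 + 0.0 + 6.0308 = 11.4419


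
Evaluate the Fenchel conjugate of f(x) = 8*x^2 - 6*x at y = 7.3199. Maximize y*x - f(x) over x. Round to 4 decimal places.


f*(y) = sup_x {y*x - a*x^2 - b*x} = sup_x {(y-b)*x - a*x^2}
FOC: (y - b) - 2a*x = 0 => x* = (y - b)/(2a)
x* = (7.3199 + 6)/(2*8) = 0.8325
f*(7.3199) = (y-b)^2/(4a) = (7.3199 + 6)^2/(4*8)
= 177.4197/32 = 5.5444


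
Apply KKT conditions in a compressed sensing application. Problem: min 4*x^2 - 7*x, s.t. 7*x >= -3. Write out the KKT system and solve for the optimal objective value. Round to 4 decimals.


Step 1: Try lambda = 0 (constraint inactive).
Stationarity: 2*4*x - 7 = 0
x* = 7/(2*4) = 0.875
Check constraint: 7*0.875 = 6.125 >= -3 -- satisfied.
Step 2: Compute optimal value.
f(x*) = 4*0.875^2 - 7*0.875 = -3.0625


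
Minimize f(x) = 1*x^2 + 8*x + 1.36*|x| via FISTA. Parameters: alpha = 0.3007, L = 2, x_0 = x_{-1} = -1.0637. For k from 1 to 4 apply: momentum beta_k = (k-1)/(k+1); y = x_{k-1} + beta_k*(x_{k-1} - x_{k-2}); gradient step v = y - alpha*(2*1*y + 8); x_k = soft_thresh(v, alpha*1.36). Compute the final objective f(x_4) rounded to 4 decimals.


FISTA on f(x) = 1*x^2 + 8*x + 1.36*|x|
L = 2, alpha = 0.3007
Iteration 1: beta = 0.0, y = -1.0637 + 0.0*(-1.0637 + 1.0637) = -1.0637
  grad(y) = 5.8726, v = y - alpha*grad = -2.8296
  prox(v) = soft_thresh(-2.8296, 0.409) = -2.4206
Iteration 2: beta = 0.3333, y = -2.4206 + 0.3333*(-2.4206 + 1.0637) = -2.873
  grad(y) = 2.2541, v = y - alpha*grad = -3.5508
  prox(v) = soft_thresh(-3.5508, 0.409) = -3.1418
Iteration 3: beta = 0.5, y = -3.1418 + 0.5*(-3.1418 + 2.4206) = -3.5024
  grad(y) = 0.9952, v = y - alpha*grad = -3.8017
  prox(v) = soft_thresh(-3.8017, 0.409) = -3.3927
Iteration 4: beta = 0.6, y = -3.3927 + 0.6*(-3.3927 + 3.1418) = -3.5432
  grad(y) = 0.9135, v = y - alpha*grad = -3.8179
  prox(v) = soft_thresh(-3.8179, 0.409) = -3.409
f(x_4) = 1*(-3.409)^2 + 8*(-3.409) + 1.36*|-3.409| = -11.0145


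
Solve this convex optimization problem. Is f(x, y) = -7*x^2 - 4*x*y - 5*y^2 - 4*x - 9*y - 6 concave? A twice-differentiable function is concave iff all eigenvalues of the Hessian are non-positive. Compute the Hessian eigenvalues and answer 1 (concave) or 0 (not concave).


The Hessian of f(x,y) = -7*x^2 - 4*x*y - 5*y^2 - 4*x - 9*y - 6 is:
H = [[-14, -4], [-4, -10]]
Trace = -14 - 10 = -24
Determinant = -14*-10 - (-4)^2 = 124
Discriminant = (-24)^2 - 4*124 = 80.0
Eigenvalues: lambda_1 = -16.4721, lambda_2 = -7.5279
The function is concave.

1


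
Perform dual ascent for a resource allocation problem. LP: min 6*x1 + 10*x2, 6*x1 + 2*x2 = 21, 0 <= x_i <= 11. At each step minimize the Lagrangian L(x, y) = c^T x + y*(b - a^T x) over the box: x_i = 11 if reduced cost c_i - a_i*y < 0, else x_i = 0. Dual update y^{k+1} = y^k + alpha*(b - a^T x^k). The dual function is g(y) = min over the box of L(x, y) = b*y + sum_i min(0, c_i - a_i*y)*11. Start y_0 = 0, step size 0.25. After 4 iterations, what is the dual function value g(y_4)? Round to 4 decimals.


Dual ascent for LP: min 6*x1 + 10*x2, 6*x1 + 2*x2 = 21, 0 <= x_i <= 11
Step 1: y^k = 0.0, reduced costs: (6.0, 10.0)
  x^k = (0.0, 0.0), subgradient = b - a^T x = 21.0
  y^{k+1} = 0.0 + 0.25*21.0 = 5.25
Step 2: y^k = 5.25, reduced costs: (-25.5, -0.5)
  x^k = (11.0, 11.0), subgradient = b - a^T x = -67.0
  y^{k+1} = 5.25 + 0.25*-67.0 = -11.5
Step 3: y^k = -11.5, reduced costs: (75.0, 33.0)
  x^k = (0.0, 0.0), subgradient = b - a^T x = 21.0
  y^{k+1} = -11.5 + 0.25*21.0 = -6.25
Step 4: y^k = -6.25, reduced costs: (43.5, 22.5)
  x^k = (0.0, 0.0), subgradient = b - a^T x = 21.0
  y^{k+1} = -6.25 + 0.25*21.0 = -1.0
Dual objective at y_4 = -1.0: reduced costs (12.0, 12.0), box minimizer x = (0.0, 0.0)
g(y_4) = b*y + (c1 - a1*y)*x1 + (c2 - a2*y)*x2 = 21*(-1.0) + 12.0*0.0 + 12.0*0.0 = -21.0 + 0.0 + 0.0 = -21.0


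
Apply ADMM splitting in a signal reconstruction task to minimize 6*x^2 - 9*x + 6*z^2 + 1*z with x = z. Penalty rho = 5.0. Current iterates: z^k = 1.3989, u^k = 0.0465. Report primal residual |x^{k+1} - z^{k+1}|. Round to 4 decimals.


ADMM iteration with rho = 5.0, z^k = 1.3989, u^k = 0.0465
Step 1: x-update.
Minimize 6*x^2 - 9*x + (5.0/2)*(x - 1.3989 + 0.0465)^2
FOC: (2*6 + 5.0)*x = 9 + 5.0*(1.3989 - 0.0465)
x^{k+1} = 0.9272
Step 2: z-update.
Minimize 6*z^2 + 1*z + (5.0/2)*(0.9272 - z + 0.0465)^2
FOC: (2*6 + 5.0)*z = -1 + 5.0*(0.9272 + 0.0465)
z^{k+1} = 0.2276
Step 3: u-update.
u^{k+1} = 0.0465 + 0.9272 - 0.2276 = 0.7461
Step 4: Primal residual = |0.9272 - 0.2276| = 0.6996


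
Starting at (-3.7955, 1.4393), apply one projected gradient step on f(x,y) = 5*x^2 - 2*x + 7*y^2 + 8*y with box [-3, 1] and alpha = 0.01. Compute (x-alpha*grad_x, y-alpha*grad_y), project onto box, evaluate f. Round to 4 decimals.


Step 1: Compute gradient at (-3.7955, 1.4393).
grad_x = 2*5*-3.7955 - 2 = -39.955
grad_y = 2*7*1.4393 + 8 = 28.1502
Step 2: Gradient step.
x_raw = -3.7955 - 0.01*-39.955 = -3.396
y_raw = 1.4393 - 0.01*28.1502 = 1.1578
Step 3: Project onto [-3, 1].
x_proj = clip(-3.396) = -3.0
y_proj = clip(1.1578) = 1.0
Step 4: Evaluate f.
f(-3.0, 1.0) = 66.0


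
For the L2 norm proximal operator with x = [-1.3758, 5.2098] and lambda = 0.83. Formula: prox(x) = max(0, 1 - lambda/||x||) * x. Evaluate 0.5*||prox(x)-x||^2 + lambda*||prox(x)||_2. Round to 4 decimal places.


Step 1: Compute ||x||.
||x|| = 5.3884
Step 2: Compute scaling factor.
scale = max(0, 1 - 0.83/5.3884) = 0.846
Step 3: prox(x) = [-1.1639, 4.4073]
||prox(x)|| = 4.5584
Step 4: Proximal objective.
0.5*||prox-x||^2 = 0.3445
lambda*||prox|| = 3.7835
Total = 4.1279


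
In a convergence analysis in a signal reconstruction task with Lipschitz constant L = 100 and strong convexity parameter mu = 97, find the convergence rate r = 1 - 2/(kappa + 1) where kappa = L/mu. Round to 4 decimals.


Step 1: Compute the condition number.
kappa = L/mu = 100/97 = 1.0309
Step 2: Compute the convergence rate.
r = 1 - 2/(kappa + 1) = 1 - 2*mu/(L + mu) = (L - mu)/(L + mu) = 3/197 = 0.0152


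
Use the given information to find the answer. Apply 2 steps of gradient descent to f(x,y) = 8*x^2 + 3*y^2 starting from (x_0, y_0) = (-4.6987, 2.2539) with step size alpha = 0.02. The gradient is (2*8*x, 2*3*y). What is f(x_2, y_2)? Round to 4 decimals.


Gradient descent on f(x,y) = 8*x^2 + 3*y^2.
Starting point: (-4.6987, 2.2539), alpha = 0.02
Step 1: grad_x = 2*8*-4.6987 = -75.1792, grad_y = 2*3*2.2539 = 13.5234
  x_1 = -4.6987 - 0.02*-75.1792 = -3.1951
  y_1 = 2.2539 - 0.02*13.5234 = 1.9834
Step 2: grad_x = 2*8*-3.1951 = -51.1219, grad_y = 2*3*1.9834 = 11.9006
  x_2 = -3.1951 - 0.02*-51.1219 = -2.1727
  y_2 = 1.9834 - 0.02*11.9006 = 1.7454
f(-2.1727, 1.7454) = 8*(-2.1727)^2 + 3*1.7454^2 = 46.9037


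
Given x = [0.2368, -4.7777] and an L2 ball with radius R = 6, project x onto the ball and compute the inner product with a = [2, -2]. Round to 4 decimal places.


Step 1: Compute ||x|| (intermediates to 6 decimals).
||x|| = sqrt(0.2368^2 + (-4.7777)^2) = 4.783565
Step 2: Project.
Since ||x|| <= R, proj = x (no scaling needed).
proj(x) = [0.2368, -4.7777]
Step 3: Dot product.
a^T * proj(x) = 2*0.2368 - 2*(-4.7777) = 10.029


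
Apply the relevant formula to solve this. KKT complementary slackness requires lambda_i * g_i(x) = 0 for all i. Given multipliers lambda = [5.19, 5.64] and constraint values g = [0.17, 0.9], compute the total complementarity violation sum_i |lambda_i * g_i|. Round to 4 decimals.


KKT complementary slackness check:
lambda_1 * g_1 = 5.19 * 0.17 = 0.8823
lambda_2 * g_2 = 5.64 * 0.9 = 5.076
Total violation = 0.8823 + 5.076 = 5.9583


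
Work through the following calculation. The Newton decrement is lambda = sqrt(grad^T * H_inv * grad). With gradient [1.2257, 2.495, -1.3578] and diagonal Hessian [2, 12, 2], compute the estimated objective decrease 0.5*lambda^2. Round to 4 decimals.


Step 1: H is diagonal, so H^(-1) * g = [0.6129, 0.2079, -0.6789].
Step 2: g^T H^(-1) g = sum_i g_i^2 / H_ii
  = (1.2257)^2/2 + (2.495)^2/12 + (-1.3578)^2/2
  = 0.7512 + 0.5188 + 0.9218 = 2.1917
Step 3: Objective decrease = 0.5 * g^T H^(-1) g = 1.0959


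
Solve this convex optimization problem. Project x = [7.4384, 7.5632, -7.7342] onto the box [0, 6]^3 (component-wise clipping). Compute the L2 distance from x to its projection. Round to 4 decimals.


Project each component onto [0, 6].
clip(7.4384) = 6.0, clip(7.5632) = 6.0, clip(-7.7342) = 0.0
Projection = [6.0, 6.0, 0.0]
Squared diffs: [2.069, 2.4436, 59.8178]
Distance = sqrt(64.3304) = 8.0206


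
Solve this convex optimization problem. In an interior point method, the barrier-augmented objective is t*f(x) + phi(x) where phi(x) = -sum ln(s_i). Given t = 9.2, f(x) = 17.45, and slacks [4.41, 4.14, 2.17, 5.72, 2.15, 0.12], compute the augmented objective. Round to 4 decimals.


Step 1: Compute log-barrier.
ln values: [1.4839, 1.4207, 0.7747, 1.744, 0.7655, -2.1203]
phi = -(1.4839 + 1.4207 + 0.7747 + 1.744 + 0.7655 - 2.1203) = -4.0685
Step 2: Compute augmented objective.
t*f(x) = 9.2*17.45 = 160.54
Total = 160.54 - 4.0685 = 156.4715


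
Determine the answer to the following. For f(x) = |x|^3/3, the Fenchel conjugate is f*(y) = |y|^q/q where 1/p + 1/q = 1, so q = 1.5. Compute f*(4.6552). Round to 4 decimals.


The conjugate exponent q satisfies 1/p + 1/q = 1.
p = 3, so q = 3/(3 - 1) = 1.5
|y|^q = 4.6552^1.5 = 10.044
f*(4.6552) = 10.044 / 1.5 = 6.696


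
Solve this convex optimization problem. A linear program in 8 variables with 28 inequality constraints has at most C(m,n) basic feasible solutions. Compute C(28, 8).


Each vertex corresponds to some choice of n active constraints out of m, so the number of vertices is at most C(m, n) = m! / (n!(m-n)!).
m = 28, n = 8
Numerator: 28 * 27 * 26 * 25 * 24 * 23 * 22 * 21
Denominator: 8! = 40320
C(28, 8) = 3108105


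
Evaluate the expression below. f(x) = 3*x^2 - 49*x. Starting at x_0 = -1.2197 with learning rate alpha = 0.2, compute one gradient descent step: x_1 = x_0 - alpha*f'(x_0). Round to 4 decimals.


We compute the gradient at x_0 and apply the update.
f'(x) = 6*x - 49
f'(-1.2197) = 6*-1.2197 - 49 = -56.3182
x_1 = -1.2197 - 0.2*-56.3182 = 10.0439


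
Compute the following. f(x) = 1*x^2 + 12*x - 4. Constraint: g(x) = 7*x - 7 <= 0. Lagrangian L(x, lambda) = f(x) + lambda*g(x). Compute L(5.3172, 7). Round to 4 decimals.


Step 1: Evaluate f(x).
f(5.3172) = 1*5.3172^2 + 12*5.3172 - 4 = 88.079
Step 2: Evaluate g(x).
g(5.3172) = 7*5.3172 - 7 = 30.2204
Step 3: Compute Lagrangian.
L = 88.079 + 7*30.2204 = 299.6218


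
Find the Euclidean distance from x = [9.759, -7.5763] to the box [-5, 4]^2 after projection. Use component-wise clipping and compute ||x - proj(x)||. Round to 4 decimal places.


Project each component onto [-5, 4].
clip(9.759) = 4.0, clip(-7.5763) = -5.0
Projection = [4.0, -5.0]
Squared diffs: [33.1661, 6.6373]
Distance = sqrt(39.8034) = 6.309


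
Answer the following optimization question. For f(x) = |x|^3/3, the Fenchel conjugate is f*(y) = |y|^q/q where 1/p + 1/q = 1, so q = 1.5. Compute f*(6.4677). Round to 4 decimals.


The conjugate exponent q satisfies 1/p + 1/q = 1.
p = 3, so q = 3/(3 - 1) = 1.5
|y|^q = 6.4677^1.5 = 16.4484
f*(6.4677) = 16.4484 / 1.5 = 10.9656


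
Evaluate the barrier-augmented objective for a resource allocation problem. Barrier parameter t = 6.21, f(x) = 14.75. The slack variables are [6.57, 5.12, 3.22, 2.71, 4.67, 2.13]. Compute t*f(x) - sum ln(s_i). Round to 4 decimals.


Step 1: Compute log-barrier.
ln values: [1.8825, 1.6332, 1.1694, 0.9969, 1.5412, 0.7561]
phi = -(1.8825 + 1.6332 + 1.1694 + 0.9969 + 1.5412 + 0.7561) = -7.9793
Step 2: Compute augmented objective.
t*f(x) = 6.21*14.75 = 91.5975
Total = 91.5975 - 7.9793 = 83.6182


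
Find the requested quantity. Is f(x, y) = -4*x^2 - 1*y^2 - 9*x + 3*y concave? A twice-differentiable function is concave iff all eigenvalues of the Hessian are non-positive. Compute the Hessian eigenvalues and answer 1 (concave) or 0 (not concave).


The Hessian of f(x,y) = -4*x^2 - 1*y^2 - 9*x + 3*y is:
H = [[-8, 0], [0, -2]]
Trace = -8 - 2 = -10
Determinant = -8*-2 - (0)^2 = 16
Discriminant = (-10)^2 - 4*16 = 36.0
Eigenvalues: lambda_1 = -8.0, lambda_2 = -2.0
The function is concave.

1


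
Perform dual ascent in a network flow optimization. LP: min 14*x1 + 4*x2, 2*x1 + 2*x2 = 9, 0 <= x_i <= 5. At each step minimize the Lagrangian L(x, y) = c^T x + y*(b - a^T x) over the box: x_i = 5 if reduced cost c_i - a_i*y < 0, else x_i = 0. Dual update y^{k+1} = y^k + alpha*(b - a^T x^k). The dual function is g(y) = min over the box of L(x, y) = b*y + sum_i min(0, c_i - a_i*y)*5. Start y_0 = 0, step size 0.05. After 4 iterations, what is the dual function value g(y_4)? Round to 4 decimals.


Dual ascent for LP: min 14*x1 + 4*x2, 2*x1 + 2*x2 = 9, 0 <= x_i <= 5
Step 1: y^k = 0.0, reduced costs: (14.0, 4.0)
  x^k = (0.0, 0.0), subgradient = b - a^T x = 9.0
  y^{k+1} = 0.0 + 0.05*9.0 = 0.45
Step 2: y^k = 0.45, reduced costs: (13.1, 3.1)
  x^k = (0.0, 0.0), subgradient = b - a^T x = 9.0
  y^{k+1} = 0.45 + 0.05*9.0 = 0.9
Step 3: y^k = 0.9, reduced costs: (12.2, 2.2)
  x^k = (0.0, 0.0), subgradient = b - a^T x = 9.0
  y^{k+1} = 0.9 + 0.05*9.0 = 1.35
Step 4: y^k = 1.35, reduced costs: (11.3, 1.3)
  x^k = (0.0, 0.0), subgradient = b - a^T x = 9.0
  y^{k+1} = 1.35 + 0.05*9.0 = 1.8
Dual objective at y_4 = 1.8: reduced costs (10.4, 0.4), box minimizer x = (0.0, 0.0)
g(y_4) = b*y + (c1 - a1*y)*x1 + (c2 - a2*y)*x2 = 9*1.8 + 10.4*0.0 + 0.4*0.0 = 16.2 + 0.0 + 0.0 = 16.2


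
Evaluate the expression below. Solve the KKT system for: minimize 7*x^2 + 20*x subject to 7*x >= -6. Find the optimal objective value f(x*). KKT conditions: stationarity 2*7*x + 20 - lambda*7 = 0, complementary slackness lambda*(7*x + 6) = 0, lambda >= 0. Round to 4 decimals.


Step 1: Try lambda = 0 (constraint inactive).
x_unc = -20/(2*7) = -1.4286
Check: 7*-1.4286 = -10.0002 < -6 -- violated!
Step 2: Constraint must be active: 7*x = -6
x* = -6/7 = -0.8571 (rounded; the exact value -6/7 is used below)
lambda = (2*7*(-6/7) + 20)/7 = 1.1429
Step 3: Compute optimal value.
f(x*) = 7*(-6/7)^2 + 20*(-6/7) = -12.0


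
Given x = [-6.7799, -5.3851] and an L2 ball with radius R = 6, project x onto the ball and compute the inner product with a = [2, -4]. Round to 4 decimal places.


Step 1: Compute ||x|| (intermediates to 6 decimals).
||x|| = sqrt((-6.7799)^2 + (-5.3851)^2) = 8.658311
Step 2: Project.
Since ||x|| > R, scale = R/||x|| = 6/8.658311 = 0.692976, proj(x) = scale * x
proj(x) = [-4.698308, -3.731745]
Step 3: Dot product.
a^T * proj(x) = 2*(-4.698308) - 4*(-3.731745) = 5.5304


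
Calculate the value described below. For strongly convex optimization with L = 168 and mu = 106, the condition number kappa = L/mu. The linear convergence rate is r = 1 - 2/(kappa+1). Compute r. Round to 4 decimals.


Step 1: Compute the condition number.
kappa = L/mu = 168/106 = 1.5849
Step 2: Compute the convergence rate.
r = 1 - 2/(kappa + 1) = 1 - 2*mu/(L + mu) = (L - mu)/(L + mu) = 62/274 = 0.2263


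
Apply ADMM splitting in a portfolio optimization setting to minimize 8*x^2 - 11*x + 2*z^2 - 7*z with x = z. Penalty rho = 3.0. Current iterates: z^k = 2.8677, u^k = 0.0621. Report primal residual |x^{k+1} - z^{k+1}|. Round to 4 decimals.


ADMM iteration with rho = 3.0, z^k = 2.8677, u^k = 0.0621
Step 1: x-update.
Minimize 8*x^2 - 11*x + (3.0/2)*(x - 2.8677 + 0.0621)^2
FOC: (2*8 + 3.0)*x = 11 + 3.0*(2.8677 - 0.0621)
x^{k+1} = 1.0219
Step 2: z-update.
Minimize 2*z^2 - 7*z + (3.0/2)*(1.0219 - z + 0.0621)^2
FOC: (2*2 + 3.0)*z = 7 + 3.0*(1.0219 + 0.0621)
z^{k+1} = 1.4646
Step 3: u-update.
u^{k+1} = 0.0621 + 1.0219 - 1.4646 = -0.3806
Step 4: Primal residual = |1.0219 - 1.4646| = 0.4427


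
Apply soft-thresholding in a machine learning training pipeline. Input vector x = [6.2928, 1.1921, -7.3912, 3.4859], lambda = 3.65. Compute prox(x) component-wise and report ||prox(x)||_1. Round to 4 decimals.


Soft-thresholding with lambda = 3.65:
prox(6.2928) = sign(6.2928)*max(|6.2928| - 3.65, 0) = 2.6428
prox(1.1921) = sign(1.1921)*max(|1.1921| - 3.65, 0) = 0.0
prox(-7.3912) = sign(-7.3912)*max(|-7.3912| - 3.65, 0) = -3.7412
prox(3.4859) = sign(3.4859)*max(|3.4859| - 3.65, 0) = 0.0
prox(x) = [2.6428, 0.0, -3.7412, 0.0]
||prox(x)||_1 = 2.6428 + 0.0 + 3.7412 + 0.0 = 6.384


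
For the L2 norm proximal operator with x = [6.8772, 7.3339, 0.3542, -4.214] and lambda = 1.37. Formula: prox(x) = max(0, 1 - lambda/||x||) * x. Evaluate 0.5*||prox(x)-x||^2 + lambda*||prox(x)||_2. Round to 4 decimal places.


Step 1: Compute ||x||.
||x|| = 10.9071
Step 2: Compute scaling factor.
scale = max(0, 1 - 1.37/10.9071) = 0.8744
Step 3: prox(x) = [6.0134, 6.4127, 0.3097, -3.6847]
||prox(x)|| = 9.5371
Step 4: Proximal objective.
0.5*||prox-x||^2 = 0.9385
lambda*||prox|| = 13.0658
Total = 14.0043


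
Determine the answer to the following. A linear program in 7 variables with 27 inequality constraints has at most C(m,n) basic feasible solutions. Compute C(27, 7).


Each vertex corresponds to some choice of n active constraints out of m, so the number of vertices is at most C(m, n) = m! / (n!(m-n)!).
m = 27, n = 7
Numerator: 27 * 26 * 25 * 24 * 23 * 22 * 21
Denominator: 7! = 5040
C(27, 7) = 888030


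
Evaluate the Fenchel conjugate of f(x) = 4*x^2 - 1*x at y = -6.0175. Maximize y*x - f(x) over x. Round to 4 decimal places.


f*(y) = sup_x {y*x - a*x^2 - b*x} = sup_x {(y-b)*x - a*x^2}
FOC: (y - b) - 2a*x = 0 => x* = (y - b)/(2a)
x* = (-6.0175 + 1)/(2*4) = -0.6272
f*(-6.0175) = (y-b)^2/(4a) = (-6.0175 + 1)^2/(4*4)
= 25.1753/16 = 1.5735


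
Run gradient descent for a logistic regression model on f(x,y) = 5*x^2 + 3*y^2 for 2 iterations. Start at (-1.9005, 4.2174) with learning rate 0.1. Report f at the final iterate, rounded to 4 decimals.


Gradient descent on f(x,y) = 5*x^2 + 3*y^2.
Starting point: (-1.9005, 4.2174), alpha = 0.1
Step 1: grad_x = 2*5*-1.9005 = -19.005, grad_y = 2*3*4.2174 = 25.3044
  x_1 = -1.9005 - 0.1*-19.005 = 0.0
  y_1 = 4.2174 - 0.1*25.3044 = 1.687
Step 2: grad_x = 2*5*0.0 = 0.0, grad_y = 2*3*1.687 = 10.1218
  x_2 = 0.0 - 0.1*0.0 = 0.0
  y_2 = 1.687 - 0.1*10.1218 = 0.6748
f(0.0, 0.6748) = 5*0.0^2 + 3*0.6748^2 = 1.366


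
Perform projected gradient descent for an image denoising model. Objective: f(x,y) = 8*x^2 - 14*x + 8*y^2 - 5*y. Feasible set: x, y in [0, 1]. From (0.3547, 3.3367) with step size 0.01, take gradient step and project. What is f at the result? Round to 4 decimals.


Step 1: Compute gradient at (0.3547, 3.3367).
grad_x = 2*8*0.3547 - 14 = -8.3248
grad_y = 2*8*3.3367 - 5 = 48.3872
Step 2: Gradient step.
x_raw = 0.3547 - 0.01*-8.3248 = 0.4379
y_raw = 3.3367 - 0.01*48.3872 = 2.8528
Step 3: Project onto [0, 1].
x_proj = clip(0.4379) = 0.4379
y_proj = clip(2.8528) = 1.0
Step 4: Evaluate f.
f(0.4379, 1.0) = -1.5969


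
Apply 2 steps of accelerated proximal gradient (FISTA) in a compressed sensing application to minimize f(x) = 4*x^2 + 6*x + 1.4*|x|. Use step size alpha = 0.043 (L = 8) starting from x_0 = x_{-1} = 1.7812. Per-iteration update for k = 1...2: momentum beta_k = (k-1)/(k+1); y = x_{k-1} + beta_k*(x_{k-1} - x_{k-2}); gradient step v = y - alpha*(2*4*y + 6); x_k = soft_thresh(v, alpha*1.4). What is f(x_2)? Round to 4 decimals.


FISTA on f(x) = 4*x^2 + 6*x + 1.4*|x|
L = 8, alpha = 0.043
Iteration 1: beta = 0.0, y = 1.7812 + 0.0*(1.7812 - 1.7812) = 1.7812
  grad(y) = 20.2496, v = y - alpha*grad = 0.9105
  prox(v) = soft_thresh(0.9105, 0.0602) = 0.8503
Iteration 2: beta = 0.3333, y = 0.8503 + 0.3333*(0.8503 - 1.7812) = 0.54
  grad(y) = 10.3197, v = y - alpha*grad = 0.0962
  prox(v) = soft_thresh(0.0962, 0.0602) = 0.036
f(x_2) = 4*0.036^2 + 6*0.036 + 1.4*|0.036| = 0.2717
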